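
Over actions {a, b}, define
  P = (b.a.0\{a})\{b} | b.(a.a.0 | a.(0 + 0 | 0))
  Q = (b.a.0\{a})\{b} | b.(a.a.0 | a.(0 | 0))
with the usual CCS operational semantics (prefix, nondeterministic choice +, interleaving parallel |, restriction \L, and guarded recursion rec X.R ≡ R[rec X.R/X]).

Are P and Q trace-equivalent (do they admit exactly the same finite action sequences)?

LTS(P): 7 reachable states
  p0 = (b.a.0\{a})\{b} | b.(a.a.0 | a.(0 + 0 | 0)) has moves -b-> p1
  p1 = (b.a.0\{a})\{b} | (a.a.0 | a.(0 + 0 | 0)) has moves -a-> p2, -a-> p3
  p2 = (b.a.0\{a})\{b} | (a.0 | a.(0 + 0 | 0)) has moves -a-> p4, -a-> p5
  p3 = (b.a.0\{a})\{b} | (a.a.0 | (0 + 0 | 0)) has moves -a-> p5
  p4 = (b.a.0\{a})\{b} | (0 | a.(0 + 0 | 0)) has moves -a-> p6
  p5 = (b.a.0\{a})\{b} | (a.0 | (0 + 0 | 0)) has moves -a-> p6
  p6 = (b.a.0\{a})\{b} | (0 | (0 + 0 | 0)) has moves deadlocked
LTS(Q): 7 reachable states
  q0 = (b.a.0\{a})\{b} | b.(a.a.0 | a.(0 | 0)) has moves -b-> q1
  q1 = (b.a.0\{a})\{b} | (a.a.0 | a.(0 | 0)) has moves -a-> q2, -a-> q3
  q2 = (b.a.0\{a})\{b} | (a.0 | a.(0 | 0)) has moves -a-> q4, -a-> q5
  q3 = (b.a.0\{a})\{b} | (a.a.0 | (0 | 0)) has moves -a-> q5
  q4 = (b.a.0\{a})\{b} | (0 | a.(0 | 0)) has moves -a-> q6
  q5 = (b.a.0\{a})\{b} | (a.0 | (0 | 0)) has moves -a-> q6
  q6 = (b.a.0\{a})\{b} | (0 | (0 | 0)) has moves deadlocked
Coarsest stable partition (strong bisimilarity classes):
  B0 = {p0, q0}
  B1 = {p1, q1}
  B2 = {p2, p3, q2, q3}
  B3 = {p4, p5, q4, q5}
  B4 = {p6, q6}
p0 ∈ B0, q0 ∈ B0 → same block
Bisimilar ⇒ trace-equivalent.

YES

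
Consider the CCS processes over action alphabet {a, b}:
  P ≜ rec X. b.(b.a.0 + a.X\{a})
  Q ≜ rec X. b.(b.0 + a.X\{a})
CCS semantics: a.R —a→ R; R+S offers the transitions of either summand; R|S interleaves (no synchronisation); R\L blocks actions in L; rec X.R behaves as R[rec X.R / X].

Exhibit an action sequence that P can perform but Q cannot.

P's transition system — 7 states:
  p0 = rec X. b.(b.a.0 + a.X\{a}) | ··b··> p1
  p1 = b.a.0 + a.(rec X. b.(b.a.0 + a.X\{a}))\{a} | ··a··> p2, ··b··> p3
  p2 = (rec X. b.(b.a.0 + a.X\{a}))\{a} | ··b··> p4
  p3 = a.0 | ··a··> p5
  p4 = (b.a.0 + a.(rec X. b.(b.a.0 + a.X\{a}))\{a})\{a} | ··b··> p6
  p5 = 0 | (no moves)
  p6 = (a.0)\{a} | (no moves)
Q's transition system — 6 states:
  q0 = rec X. b.(b.0 + a.X\{a}) | ··b··> q1
  q1 = b.0 + a.(rec X. b.(b.0 + a.X\{a}))\{a} | ··a··> q2, ··b··> q3
  q2 = (rec X. b.(b.0 + a.X\{a}))\{a} | ··b··> q4
  q3 = 0 | (no moves)
  q4 = (b.0 + a.(rec X. b.(b.0 + a.X\{a}))\{a})\{a} | ··b··> q5
  q5 = 0\{a} | (no moves)
Trace ⟨bba⟩ through P, begin at {p0}:
  [1] b ⇒ {p1}
  [2] b ⇒ {p3}
  [3] a ⇒ {p5}
  ✓ P
Trace ⟨bba⟩ through Q, begin at {q0}:
  [1] b ⇒ {q1}
  [2] b ⇒ {q3}
  [3] a ⇒ ∅ (Q stuck)

bba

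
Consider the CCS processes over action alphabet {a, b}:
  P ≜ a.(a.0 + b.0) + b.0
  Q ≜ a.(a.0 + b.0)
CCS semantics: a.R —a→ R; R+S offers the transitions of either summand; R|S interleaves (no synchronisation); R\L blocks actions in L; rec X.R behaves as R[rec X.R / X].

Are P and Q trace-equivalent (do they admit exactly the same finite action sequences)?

LTS(P): 3 reachable states
  s0 = a.(a.0 + b.0) + b.0 :: ··a··> s1, ··b··> s2
  s1 = a.0 + b.0 :: ··a··> s2, ··b··> s2
  s2 = 0 :: stopped
LTS(Q): 3 reachable states
  t0 = a.(a.0 + b.0) :: ··a··> t1
  t1 = a.0 + b.0 :: ··a··> t2, ··b··> t2
  t2 = 0 :: stopped
Trace ⟨b⟩ through P, begin at {s0}:
  after b @ step 1: {s2}
  ✓ P
Trace ⟨b⟩ through Q, begin at {t0}:
  after b @ step 1: no successor for Q

NO — witness ⟨b⟩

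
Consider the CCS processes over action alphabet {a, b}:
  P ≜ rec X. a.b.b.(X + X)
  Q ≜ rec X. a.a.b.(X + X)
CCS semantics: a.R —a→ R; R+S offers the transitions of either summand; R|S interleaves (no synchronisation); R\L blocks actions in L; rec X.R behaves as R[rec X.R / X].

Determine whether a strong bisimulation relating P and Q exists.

P ≁ Q

Reachable graph of P (4 states):
  s0 = rec X. a.b.b.(X + X) :: ··a··> s1
  s1 = b.b.((rec X. a.b.b.(X + X)) + (rec X. a.b.b.(X + X))) :: ··b··> s2
  s2 = b.((rec X. a.b.b.(X + X)) + (rec X. a.b.b.(X + X))) :: ··b··> s3
  s3 = (rec X. a.b.b.(X + X)) + (rec X. a.b.b.(X + X)) :: ··a··> s1
Reachable graph of Q (4 states):
  t0 = rec X. a.a.b.(X + X) :: ··a··> t1
  t1 = a.b.((rec X. a.a.b.(X + X)) + (rec X. a.a.b.(X + X))) :: ··a··> t2
  t2 = b.((rec X. a.a.b.(X + X)) + (rec X. a.a.b.(X + X))) :: ··b··> t3
  t3 = (rec X. a.a.b.(X + X)) + (rec X. a.a.b.(X + X)) :: ··a··> t1
Bisimilarity quotient blocks:
  B0 = {s0, s3}
  B1 = {s1}
  B2 = {s2}
  B3 = {t0, t3}
  B4 = {t1}
  B5 = {t2}
s0 ∈ B0, t0 ∈ B3 → different blocks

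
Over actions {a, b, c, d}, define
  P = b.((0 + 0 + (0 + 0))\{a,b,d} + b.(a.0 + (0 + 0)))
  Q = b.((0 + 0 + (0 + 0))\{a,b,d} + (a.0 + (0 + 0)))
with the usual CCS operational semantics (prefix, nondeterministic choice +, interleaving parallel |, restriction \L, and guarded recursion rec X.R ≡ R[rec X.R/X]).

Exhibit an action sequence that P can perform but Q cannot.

Reachable graph of P (4 states):
  u0 = b.((0 + 0 + (0 + 0))\{a,b,d} + b.(a.0 + (0 + 0))) | =b=> u1
  u1 = (0 + 0 + (0 + 0))\{a,b,d} + b.(a.0 + (0 + 0)) | =b=> u2
  u2 = a.0 + (0 + 0) | =a=> u3
  u3 = 0 | (no moves)
Reachable graph of Q (3 states):
  v0 = b.((0 + 0 + (0 + 0))\{a,b,d} + (a.0 + (0 + 0))) | =b=> v1
  v1 = (0 + 0 + (0 + 0))\{a,b,d} + (a.0 + (0 + 0)) | =a=> v2
  v2 = 0 | (no moves)
Executing bb from P (initial set {u0}):
  after b @ step 1: {u1}
  after b @ step 2: {u2}
  ✓ P
Executing bb from Q (initial set {v0}):
  after b @ step 1: {v1}
  after b @ step 2: ∅  — Q cannot continue

bb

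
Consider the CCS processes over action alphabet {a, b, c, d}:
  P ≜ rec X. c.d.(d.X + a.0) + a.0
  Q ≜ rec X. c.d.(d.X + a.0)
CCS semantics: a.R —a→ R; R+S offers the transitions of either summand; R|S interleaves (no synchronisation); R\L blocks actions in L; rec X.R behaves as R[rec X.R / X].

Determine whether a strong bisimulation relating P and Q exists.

not bisimilar

LTS(P): 4 reachable states
  p0 = rec X. c.d.(d.X + a.0) + a.0 :: ··a··> p1, ··c··> p2
  p1 = 0 :: (no moves)
  p2 = d.(d.(rec X. c.d.(d.X + a.0) + a.0) + a.0) :: ··d··> p3
  p3 = d.(rec X. c.d.(d.X + a.0) + a.0) + a.0 :: ··a··> p1, ··d··> p0
LTS(Q): 4 reachable states
  q0 = rec X. c.d.(d.X + a.0) :: ··c··> q1
  q1 = d.(d.(rec X. c.d.(d.X + a.0)) + a.0) :: ··d··> q2
  q2 = d.(rec X. c.d.(d.X + a.0)) + a.0 :: ··a··> q3, ··d··> q0
  q3 = 0 :: (no moves)
Bisimilarity quotient blocks:
  B0 = {p0}
  B1 = {p1, q3}
  B2 = {p2}
  B3 = {p3}
  B4 = {q0}
  B5 = {q1}
  B6 = {q2}
p0 ∈ B0, q0 ∈ B4 → different blocks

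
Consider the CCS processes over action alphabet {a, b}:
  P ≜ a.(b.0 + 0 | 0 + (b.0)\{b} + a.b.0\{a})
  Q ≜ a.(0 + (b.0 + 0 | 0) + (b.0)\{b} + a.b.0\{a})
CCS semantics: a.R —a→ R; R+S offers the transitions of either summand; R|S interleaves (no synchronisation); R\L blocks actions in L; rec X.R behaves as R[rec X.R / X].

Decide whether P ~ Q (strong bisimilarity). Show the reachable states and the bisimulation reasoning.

bisimilar

Reachable graph of P (5 states):
  s0 = a.(b.0 + 0 | 0 + (b.0)\{b} + a.b.0\{a}) ⊢ —a→ s1
  s1 = b.0 + 0 | 0 + (b.0)\{b} + a.b.0\{a} ⊢ —a→ s2, —b→ s3
  s2 = b.0\{a} ⊢ —b→ s4
  s3 = 0 ⊢ (no moves)
  s4 = 0\{a} ⊢ (no moves)
Reachable graph of Q (5 states):
  t0 = a.(0 + (b.0 + 0 | 0) + (b.0)\{b} + a.b.0\{a}) ⊢ —a→ t1
  t1 = 0 + (b.0 + 0 | 0) + (b.0)\{b} + a.b.0\{a} ⊢ —a→ t2, —b→ t3
  t2 = b.0\{a} ⊢ —b→ t4
  t3 = 0 ⊢ (no moves)
  t4 = 0\{a} ⊢ (no moves)
Partition-refinement fixed point:
  B0 = {s0, t0}
  B1 = {s1, t1}
  B2 = {s2, t2}
  B3 = {s3, s4, t3, t4}
s0 ∈ B0, t0 ∈ B0 → same block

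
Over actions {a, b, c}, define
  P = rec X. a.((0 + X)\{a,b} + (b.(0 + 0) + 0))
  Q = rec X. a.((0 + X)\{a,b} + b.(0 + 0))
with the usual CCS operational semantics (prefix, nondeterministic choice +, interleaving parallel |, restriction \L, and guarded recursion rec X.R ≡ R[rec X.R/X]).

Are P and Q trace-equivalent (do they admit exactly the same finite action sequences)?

LTS(P): 3 reachable states
  u0 = rec X. a.((0 + X)\{a,b} + (b.(0 + 0) + 0)) has moves —a→ u1
  u1 = (0 + (rec X. a.((0 + X)\{a,b} + (b.(0 + 0) + 0))))\{a,b} + (b.(0 + 0) + 0) has moves —b→ u2
  u2 = 0 + 0 has moves deadlocked
LTS(Q): 3 reachable states
  v0 = rec X. a.((0 + X)\{a,b} + b.(0 + 0)) has moves —a→ v1
  v1 = (0 + (rec X. a.((0 + X)\{a,b} + b.(0 + 0))))\{a,b} + b.(0 + 0) has moves —b→ v2
  v2 = 0 + 0 has moves deadlocked
Coarsest stable partition (strong bisimilarity classes):
  B0 = {u0, v0}
  B1 = {u1, v1}
  B2 = {u2, v2}
u0 ∈ B0, v0 ∈ B0 → same block
Bisimilar ⇒ trace-equivalent.

trace-equivalent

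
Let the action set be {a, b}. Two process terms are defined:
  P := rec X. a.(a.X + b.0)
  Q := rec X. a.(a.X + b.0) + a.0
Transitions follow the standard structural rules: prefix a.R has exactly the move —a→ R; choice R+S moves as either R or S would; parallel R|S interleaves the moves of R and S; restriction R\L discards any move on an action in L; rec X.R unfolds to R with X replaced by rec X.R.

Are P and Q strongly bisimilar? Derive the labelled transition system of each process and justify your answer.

P ≁ Q

P's transition system — 3 states:
  s0 = rec X. a.(a.X + b.0) → =a=> s1
  s1 = a.(rec X. a.(a.X + b.0)) + b.0 → =a=> s0, =b=> s2
  s2 = 0 → deadlocked
Q's transition system — 3 states:
  t0 = rec X. a.(a.X + b.0) + a.0 → =a=> t1, =a=> t2
  t1 = 0 → deadlocked
  t2 = a.(rec X. a.(a.X + b.0) + a.0) + b.0 → =a=> t0, =b=> t1
Coarsest stable partition (strong bisimilarity classes):
  B0 = {s0}
  B1 = {s1}
  B2 = {s2, t1}
  B3 = {t0}
  B4 = {t2}
s0 ∈ B0, t0 ∈ B3 → different blocks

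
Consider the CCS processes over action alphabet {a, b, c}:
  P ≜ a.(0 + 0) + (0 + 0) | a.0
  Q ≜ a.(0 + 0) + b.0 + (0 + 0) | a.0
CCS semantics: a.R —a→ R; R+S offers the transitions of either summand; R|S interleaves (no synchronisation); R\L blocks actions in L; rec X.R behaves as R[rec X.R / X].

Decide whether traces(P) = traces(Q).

traces(P) ≠ traces(Q) — witness ⟨b⟩

P's transition system — 3 states:
  m0 = a.(0 + 0) + (0 + 0) | a.0 :: =a=> m1, =a=> m2
  m1 = (0 + 0) | 0 :: deadlocked
  m2 = 0 + 0 :: deadlocked
Q's transition system — 4 states:
  n0 = a.(0 + 0) + b.0 + (0 + 0) | a.0 :: =a=> n1, =a=> n2, =b=> n3
  n1 = (0 + 0) | 0 :: deadlocked
  n2 = 0 + 0 :: deadlocked
  n3 = 0 :: deadlocked
Run σ = ⟨b⟩ on Q: start {n0}
  step 1 (b): {n3}
  — Q admits the full trace.
Run σ = ⟨b⟩ on P: start {m0}
  step 1 (b): ∅ (P stuck)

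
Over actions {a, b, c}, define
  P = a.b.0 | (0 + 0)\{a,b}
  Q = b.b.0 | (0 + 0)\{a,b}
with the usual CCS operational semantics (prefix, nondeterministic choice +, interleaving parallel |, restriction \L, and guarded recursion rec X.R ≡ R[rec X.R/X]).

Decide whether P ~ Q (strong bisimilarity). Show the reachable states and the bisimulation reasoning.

P's transition system — 3 states:
  s0 = a.b.0 | (0 + 0)\{a,b} :: -a-> s1
  s1 = b.0 | (0 + 0)\{a,b} :: -b-> s2
  s2 = 0 | (0 + 0)\{a,b} :: deadlocked
Q's transition system — 3 states:
  t0 = b.b.0 | (0 + 0)\{a,b} :: -b-> t1
  t1 = b.0 | (0 + 0)\{a,b} :: -b-> t2
  t2 = 0 | (0 + 0)\{a,b} :: deadlocked
Bisimilarity quotient blocks:
  B0 = {s0}
  B1 = {s1, t1}
  B2 = {s2, t2}
  B3 = {t0}
s0 ∈ B0, t0 ∈ B3 → different blocks

P ≁ Q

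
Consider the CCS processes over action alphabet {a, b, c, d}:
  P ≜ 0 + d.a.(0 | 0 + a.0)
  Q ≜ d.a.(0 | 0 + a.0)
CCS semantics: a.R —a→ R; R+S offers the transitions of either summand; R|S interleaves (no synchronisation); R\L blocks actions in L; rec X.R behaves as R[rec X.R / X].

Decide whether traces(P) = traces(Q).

traces(P) = traces(Q)

P's transition system — 4 states:
  p0 = 0 + d.a.(0 | 0 + a.0) → —d→ p1
  p1 = a.(0 | 0 + a.0) → —a→ p2
  p2 = 0 | 0 + a.0 → —a→ p3
  p3 = 0 → deadlocked
Q's transition system — 4 states:
  q0 = d.a.(0 | 0 + a.0) → —d→ q1
  q1 = a.(0 | 0 + a.0) → —a→ q2
  q2 = 0 | 0 + a.0 → —a→ q3
  q3 = 0 → deadlocked
Bisimilarity quotient blocks:
  B0 = {p0, q0}
  B1 = {p1, q1}
  B2 = {p2, q2}
  B3 = {p3, q3}
p0 ∈ B0, q0 ∈ B0 → same block
Bisimilar ⇒ trace-equivalent.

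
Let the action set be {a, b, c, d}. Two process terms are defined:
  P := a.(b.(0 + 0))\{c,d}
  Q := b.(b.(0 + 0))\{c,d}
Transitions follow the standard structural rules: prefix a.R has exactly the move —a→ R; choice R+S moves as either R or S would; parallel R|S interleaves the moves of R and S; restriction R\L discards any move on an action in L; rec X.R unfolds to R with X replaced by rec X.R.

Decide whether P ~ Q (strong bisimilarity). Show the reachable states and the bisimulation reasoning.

not bisimilar

LTS(P): 3 reachable states
  p0 = a.(b.(0 + 0))\{c,d} → =a=> p1
  p1 = (b.(0 + 0))\{c,d} → =b=> p2
  p2 = (0 + 0)\{c,d} → (no moves)
LTS(Q): 3 reachable states
  q0 = b.(b.(0 + 0))\{c,d} → =b=> q1
  q1 = (b.(0 + 0))\{c,d} → =b=> q2
  q2 = (0 + 0)\{c,d} → (no moves)
Bisimilarity quotient blocks:
  B0 = {p0}
  B1 = {p1, q1}
  B2 = {p2, q2}
  B3 = {q0}
p0 ∈ B0, q0 ∈ B3 → different blocks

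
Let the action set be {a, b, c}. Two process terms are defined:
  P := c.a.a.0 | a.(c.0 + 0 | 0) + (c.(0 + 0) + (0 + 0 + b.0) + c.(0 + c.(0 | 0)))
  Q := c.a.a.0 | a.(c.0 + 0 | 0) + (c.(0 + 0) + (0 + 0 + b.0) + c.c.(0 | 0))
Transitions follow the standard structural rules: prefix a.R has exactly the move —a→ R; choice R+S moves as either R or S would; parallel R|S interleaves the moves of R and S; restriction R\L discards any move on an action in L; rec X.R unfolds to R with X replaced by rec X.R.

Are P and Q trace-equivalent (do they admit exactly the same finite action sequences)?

trace-equivalent

P's transition system — 15 states:
  u0 = c.a.a.0 | a.(c.0 + 0 | 0) + (c.(0 + 0) + (0 + 0 + b.0) + c.(0 + c.(0 | 0))) has moves --a--▸ u1, --b--▸ u2, --c--▸ u3, --c--▸ u4, --c--▸ u5
  u1 = c.a.a.0 | (c.0 + 0 | 0) has moves --c--▸ u6, --c--▸ u7
  u2 = 0 has moves ∅
  u3 = 0 + 0 has moves ∅
  u4 = 0 + c.(0 | 0) has moves --c--▸ u8
  u5 = a.a.0 | a.(c.0 + 0 | 0) has moves --a--▸ u6, --a--▸ u9
  u6 = a.a.0 | (c.0 + 0 | 0) has moves --a--▸ u10, --c--▸ u11
  u7 = c.a.a.0 | 0 has moves --c--▸ u11
  u8 = 0 | 0 has moves ∅
  u9 = a.0 | a.(c.0 + 0 | 0) has moves --a--▸ u10, --a--▸ u12
  u10 = a.0 | (c.0 + 0 | 0) has moves --a--▸ u13, --c--▸ u14
  u11 = a.a.0 | 0 has moves --a--▸ u14
  u12 = 0 | a.(c.0 + 0 | 0) has moves --a--▸ u13
  u13 = 0 | (c.0 + 0 | 0) has moves --c--▸ u8
  u14 = a.0 | 0 has moves --a--▸ u8
Q's transition system — 15 states:
  v0 = c.a.a.0 | a.(c.0 + 0 | 0) + (c.(0 + 0) + (0 + 0 + b.0) + c.c.(0 | 0)) has moves --a--▸ v1, --b--▸ v2, --c--▸ v3, --c--▸ v4, --c--▸ v5
  v1 = c.a.a.0 | (c.0 + 0 | 0) has moves --c--▸ v6, --c--▸ v7
  v2 = 0 has moves ∅
  v3 = 0 + 0 has moves ∅
  v4 = a.a.0 | a.(c.0 + 0 | 0) has moves --a--▸ v6, --a--▸ v8
  v5 = c.(0 | 0) has moves --c--▸ v9
  v6 = a.a.0 | (c.0 + 0 | 0) has moves --a--▸ v10, --c--▸ v11
  v7 = c.a.a.0 | 0 has moves --c--▸ v11
  v8 = a.0 | a.(c.0 + 0 | 0) has moves --a--▸ v10, --a--▸ v12
  v9 = 0 | 0 has moves ∅
  v10 = a.0 | (c.0 + 0 | 0) has moves --a--▸ v13, --c--▸ v14
  v11 = a.a.0 | 0 has moves --a--▸ v14
  v12 = 0 | a.(c.0 + 0 | 0) has moves --a--▸ v13
  v13 = 0 | (c.0 + 0 | 0) has moves --c--▸ v9
  v14 = a.0 | 0 has moves --a--▸ v9
Partition-refinement fixed point:
  B0 = {u0, v0}
  B1 = {u1, v1}
  B2 = {u7, v7}
  B3 = {u11, v11}
  B4 = {u14, v14}
  B5 = {u2, u3, u8, v2, v3, v9}
  B6 = {u6, v6}
  B7 = {u10, v10}
  B8 = {u13, u4, v13, v5}
  B9 = {u5, v4}
  B10 = {u9, v8}
  B11 = {u12, v12}
u0 ∈ B0, v0 ∈ B0 → same block
Bisimilar ⇒ trace-equivalent.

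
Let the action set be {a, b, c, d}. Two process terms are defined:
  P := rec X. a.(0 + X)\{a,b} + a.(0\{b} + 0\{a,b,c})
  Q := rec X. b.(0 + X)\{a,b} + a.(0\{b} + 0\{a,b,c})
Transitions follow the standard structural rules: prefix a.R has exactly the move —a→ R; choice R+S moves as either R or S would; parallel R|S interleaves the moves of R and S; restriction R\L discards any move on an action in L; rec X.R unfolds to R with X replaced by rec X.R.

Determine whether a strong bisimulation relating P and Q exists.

NO

Reachable graph of P (3 states):
  u0 = rec X. a.(0 + X)\{a,b} + a.(0\{b} + 0\{a,b,c}) → --a--▸ u1, --a--▸ u2
  u1 = (0 + (rec X. a.(0 + X)\{a,b} + a.(0\{b} + 0\{a,b,c})))\{a,b} → ·
  u2 = 0\{b} + 0\{a,b,c} → ·
Reachable graph of Q (3 states):
  v0 = rec X. b.(0 + X)\{a,b} + a.(0\{b} + 0\{a,b,c}) → --a--▸ v1, --b--▸ v2
  v1 = 0\{b} + 0\{a,b,c} → ·
  v2 = (0 + (rec X. b.(0 + X)\{a,b} + a.(0\{b} + 0\{a,b,c})))\{a,b} → ·
Bisimilarity quotient blocks:
  B0 = {u0}
  B1 = {u1, u2, v1, v2}
  B2 = {v0}
u0 ∈ B0, v0 ∈ B2 → different blocks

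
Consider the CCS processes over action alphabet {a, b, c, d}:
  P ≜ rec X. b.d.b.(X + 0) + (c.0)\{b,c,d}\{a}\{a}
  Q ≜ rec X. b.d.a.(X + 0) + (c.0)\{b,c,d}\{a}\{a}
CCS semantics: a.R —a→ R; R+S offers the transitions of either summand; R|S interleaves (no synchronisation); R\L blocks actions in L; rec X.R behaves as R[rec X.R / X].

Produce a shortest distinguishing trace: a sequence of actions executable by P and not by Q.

LTS(P): 4 reachable states
  m0 = rec X. b.d.b.(X + 0) + (c.0)\{b,c,d}\{a}\{a} → —b→ m1
  m1 = d.b.((rec X. b.d.b.(X + 0) + (c.0)\{b,c,d}\{a}\{a}) + 0) → —d→ m2
  m2 = b.((rec X. b.d.b.(X + 0) + (c.0)\{b,c,d}\{a}\{a}) + 0) → —b→ m3
  m3 = (rec X. b.d.b.(X + 0) + (c.0)\{b,c,d}\{a}\{a}) + 0 → —b→ m1
LTS(Q): 4 reachable states
  n0 = rec X. b.d.a.(X + 0) + (c.0)\{b,c,d}\{a}\{a} → —b→ n1
  n1 = d.a.((rec X. b.d.a.(X + 0) + (c.0)\{b,c,d}\{a}\{a}) + 0) → —d→ n2
  n2 = a.((rec X. b.d.a.(X + 0) + (c.0)\{b,c,d}\{a}\{a}) + 0) → —a→ n3
  n3 = (rec X. b.d.a.(X + 0) + (c.0)\{b,c,d}\{a}\{a}) + 0 → —b→ n1
Trace ⟨bdb⟩ through P, begin at {m0}:
  step 1 (b): {m1}
  step 2 (d): {m2}
  step 3 (b): {m3}
  ✓ P
Trace ⟨bdb⟩ through Q, begin at {n0}:
  step 1 (b): {n1}
  step 2 (d): {n2}
  step 3 (b): ∅ (Q stuck)

bdb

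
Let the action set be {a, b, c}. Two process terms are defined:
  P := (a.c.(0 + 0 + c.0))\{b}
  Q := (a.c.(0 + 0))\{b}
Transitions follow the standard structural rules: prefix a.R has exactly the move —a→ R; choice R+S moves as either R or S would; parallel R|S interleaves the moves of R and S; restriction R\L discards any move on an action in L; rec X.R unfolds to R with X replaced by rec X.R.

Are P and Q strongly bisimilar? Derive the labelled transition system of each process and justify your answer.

P ≁ Q

Reachable graph of P (4 states):
  s0 = (a.c.(0 + 0 + c.0))\{b} has moves =a=> s1
  s1 = (c.(0 + 0 + c.0))\{b} has moves =c=> s2
  s2 = (0 + 0 + c.0)\{b} has moves =c=> s3
  s3 = 0\{b} has moves (no moves)
Reachable graph of Q (3 states):
  t0 = (a.c.(0 + 0))\{b} has moves =a=> t1
  t1 = (c.(0 + 0))\{b} has moves =c=> t2
  t2 = (0 + 0)\{b} has moves (no moves)
Bisimilarity quotient blocks:
  B0 = {s0}
  B1 = {s1}
  B2 = {s2, t1}
  B3 = {s3, t2}
  B4 = {t0}
s0 ∈ B0, t0 ∈ B4 → different blocks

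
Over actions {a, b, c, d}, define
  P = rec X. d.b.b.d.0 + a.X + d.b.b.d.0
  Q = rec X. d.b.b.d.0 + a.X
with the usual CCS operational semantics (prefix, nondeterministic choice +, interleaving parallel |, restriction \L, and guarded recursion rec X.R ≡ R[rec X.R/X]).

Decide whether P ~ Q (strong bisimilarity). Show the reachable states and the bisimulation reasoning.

P ~ Q

P's transition system — 5 states:
  m0 = rec X. d.b.b.d.0 + a.X + d.b.b.d.0 → -a-> m0, -d-> m1
  m1 = b.b.d.0 → -b-> m2
  m2 = b.d.0 → -b-> m3
  m3 = d.0 → -d-> m4
  m4 = 0 → ·
Q's transition system — 5 states:
  n0 = rec X. d.b.b.d.0 + a.X → -a-> n0, -d-> n1
  n1 = b.b.d.0 → -b-> n2
  n2 = b.d.0 → -b-> n3
  n3 = d.0 → -d-> n4
  n4 = 0 → ·
Partition-refinement fixed point:
  B0 = {m0, n0}
  B1 = {m1, n1}
  B2 = {m2, n2}
  B3 = {m3, n3}
  B4 = {m4, n4}
m0 ∈ B0, n0 ∈ B0 → same block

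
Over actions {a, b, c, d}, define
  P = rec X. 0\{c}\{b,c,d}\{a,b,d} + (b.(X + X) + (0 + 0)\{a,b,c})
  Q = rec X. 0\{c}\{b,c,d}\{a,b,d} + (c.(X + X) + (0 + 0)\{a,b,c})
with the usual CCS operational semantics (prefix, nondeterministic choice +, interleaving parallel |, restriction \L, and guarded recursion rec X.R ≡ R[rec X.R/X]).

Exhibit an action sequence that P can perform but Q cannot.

b

P's transition system — 2 states:
  s0 = rec X. 0\{c}\{b,c,d}\{a,b,d} + (b.(X + X) + (0 + 0)\{a,b,c}) ⊢ -b-> s1
  s1 = (rec X. 0\{c}\{b,c,d}\{a,b,d} + (b.(X + X) + (0 + 0)\{a,b,c})) + (rec X. 0\{c}\{b,c,d}\{a,b,d} + (b.(X + X) + (0 + 0)\{a,b,c})) ⊢ -b-> s1
Q's transition system — 2 states:
  t0 = rec X. 0\{c}\{b,c,d}\{a,b,d} + (c.(X + X) + (0 + 0)\{a,b,c}) ⊢ -c-> t1
  t1 = (rec X. 0\{c}\{b,c,d}\{a,b,d} + (c.(X + X) + (0 + 0)\{a,b,c})) + (rec X. 0\{c}\{b,c,d}\{a,b,d} + (c.(X + X) + (0 + 0)\{a,b,c})) ⊢ -c-> t1
Trace ⟨b⟩ through P, begin at {s0}:
  after b @ step 1: {s1}
  — P admits the full trace.
Trace ⟨b⟩ through Q, begin at {t0}:
  after b @ step 1: ∅  — Q cannot continue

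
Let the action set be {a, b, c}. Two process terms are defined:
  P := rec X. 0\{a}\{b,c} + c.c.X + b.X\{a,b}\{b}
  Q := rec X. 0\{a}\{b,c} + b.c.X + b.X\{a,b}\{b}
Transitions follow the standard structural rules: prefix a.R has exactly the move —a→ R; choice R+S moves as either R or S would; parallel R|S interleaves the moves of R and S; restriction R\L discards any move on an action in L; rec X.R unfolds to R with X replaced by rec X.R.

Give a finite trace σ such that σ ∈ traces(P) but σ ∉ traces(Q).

c

Reachable graph of P (4 states):
  u0 = rec X. 0\{a}\{b,c} + c.c.X + b.X\{a,b}\{b} ⊢ ··b··> u1, ··c··> u2
  u1 = (rec X. 0\{a}\{b,c} + c.c.X + b.X\{a,b}\{b})\{a,b}\{b} ⊢ ··c··> u3
  u2 = c.(rec X. 0\{a}\{b,c} + c.c.X + b.X\{a,b}\{b}) ⊢ ··c··> u0
  u3 = (c.(rec X. 0\{a}\{b,c} + c.c.X + b.X\{a,b}\{b}))\{a,b}\{b} ⊢ ··c··> u1
Reachable graph of Q (3 states):
  v0 = rec X. 0\{a}\{b,c} + b.c.X + b.X\{a,b}\{b} ⊢ ··b··> v1, ··b··> v2
  v1 = (rec X. 0\{a}\{b,c} + b.c.X + b.X\{a,b}\{b})\{a,b}\{b} ⊢ (no moves)
  v2 = c.(rec X. 0\{a}\{b,c} + b.c.X + b.X\{a,b}\{b}) ⊢ ··c··> v0
Executing c from P (initial set {u0}):
  after c @ step 1: {u2}
  ✓ P
Executing c from Q (initial set {v0}):
  after c @ step 1: ∅  — Q cannot continue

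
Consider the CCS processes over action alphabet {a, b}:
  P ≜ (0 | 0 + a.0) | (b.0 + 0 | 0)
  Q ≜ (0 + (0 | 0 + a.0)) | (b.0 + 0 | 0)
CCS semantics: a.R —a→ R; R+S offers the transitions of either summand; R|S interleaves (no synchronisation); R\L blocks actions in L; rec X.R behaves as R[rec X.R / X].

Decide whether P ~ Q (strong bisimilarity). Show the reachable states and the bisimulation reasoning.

P's transition system — 4 states:
  u0 = (0 | 0 + a.0) | (b.0 + 0 | 0) ⊢ ··a··> u1, ··b··> u2
  u1 = 0 | (b.0 + 0 | 0) ⊢ ··b··> u3
  u2 = (0 | 0 + a.0) | 0 ⊢ ··a··> u3
  u3 = 0 | 0 ⊢ ·
Q's transition system — 4 states:
  v0 = (0 + (0 | 0 + a.0)) | (b.0 + 0 | 0) ⊢ ··a··> v1, ··b··> v2
  v1 = 0 | (b.0 + 0 | 0) ⊢ ··b··> v3
  v2 = (0 + (0 | 0 + a.0)) | 0 ⊢ ··a··> v3
  v3 = 0 | 0 ⊢ ·
Coarsest stable partition (strong bisimilarity classes):
  B0 = {u0, v0}
  B1 = {u1, v1}
  B2 = {u3, v3}
  B3 = {u2, v2}
u0 ∈ B0, v0 ∈ B0 → same block

bisimilar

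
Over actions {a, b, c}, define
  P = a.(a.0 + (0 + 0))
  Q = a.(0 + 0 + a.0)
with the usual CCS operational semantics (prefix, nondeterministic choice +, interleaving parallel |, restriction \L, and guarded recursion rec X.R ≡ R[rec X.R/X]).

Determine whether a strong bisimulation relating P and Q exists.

Reachable graph of P (3 states):
  s0 = a.(a.0 + (0 + 0)) ⊢ --a--▸ s1
  s1 = a.0 + (0 + 0) ⊢ --a--▸ s2
  s2 = 0 ⊢ stopped
Reachable graph of Q (3 states):
  t0 = a.(0 + 0 + a.0) ⊢ --a--▸ t1
  t1 = 0 + 0 + a.0 ⊢ --a--▸ t2
  t2 = 0 ⊢ stopped
Bisimilarity quotient blocks:
  B0 = {s0, t0}
  B1 = {s1, t1}
  B2 = {s2, t2}
s0 ∈ B0, t0 ∈ B0 → same block

P ~ Q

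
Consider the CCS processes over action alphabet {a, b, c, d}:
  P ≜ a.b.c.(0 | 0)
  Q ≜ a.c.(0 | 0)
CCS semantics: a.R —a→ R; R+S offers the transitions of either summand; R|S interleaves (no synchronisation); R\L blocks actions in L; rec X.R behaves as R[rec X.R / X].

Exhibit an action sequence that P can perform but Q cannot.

LTS(P): 4 reachable states
  m0 = a.b.c.(0 | 0) :: -a-> m1
  m1 = b.c.(0 | 0) :: -b-> m2
  m2 = c.(0 | 0) :: -c-> m3
  m3 = 0 | 0 :: stopped
LTS(Q): 3 reachable states
  n0 = a.c.(0 | 0) :: -a-> n1
  n1 = c.(0 | 0) :: -c-> n2
  n2 = 0 | 0 :: stopped
Run σ = ⟨ab⟩ on P: start {m0}
  after a @ step 1: {m1}
  after b @ step 2: {m2}
  ✓ P
Run σ = ⟨ab⟩ on Q: start {n0}
  after a @ step 1: {n1}
  after b @ step 2: ∅  — Q cannot continue

ab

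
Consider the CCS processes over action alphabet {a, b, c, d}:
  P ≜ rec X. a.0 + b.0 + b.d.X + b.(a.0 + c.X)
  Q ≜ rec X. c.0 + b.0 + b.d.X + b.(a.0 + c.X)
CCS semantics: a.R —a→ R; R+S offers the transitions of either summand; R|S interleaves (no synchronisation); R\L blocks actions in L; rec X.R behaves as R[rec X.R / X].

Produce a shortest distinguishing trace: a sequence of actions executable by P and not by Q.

P's transition system — 4 states:
  s0 = rec X. a.0 + b.0 + b.d.X + b.(a.0 + c.X) :: =a=> s1, =b=> s1, =b=> s2, =b=> s3
  s1 = 0 :: deadlocked
  s2 = a.0 + c.(rec X. a.0 + b.0 + b.d.X + b.(a.0 + c.X)) :: =a=> s1, =c=> s0
  s3 = d.(rec X. a.0 + b.0 + b.d.X + b.(a.0 + c.X)) :: =d=> s0
Q's transition system — 4 states:
  t0 = rec X. c.0 + b.0 + b.d.X + b.(a.0 + c.X) :: =b=> t1, =b=> t2, =b=> t3, =c=> t1
  t1 = 0 :: deadlocked
  t2 = a.0 + c.(rec X. c.0 + b.0 + b.d.X + b.(a.0 + c.X)) :: =a=> t1, =c=> t0
  t3 = d.(rec X. c.0 + b.0 + b.d.X + b.(a.0 + c.X)) :: =d=> t0
Executing a from P (initial set {s0}):
  [1] a ⇒ {s1}
  P completes σ.
Executing a from Q (initial set {t0}):
  [1] a ⇒ ∅  — Q cannot continue

a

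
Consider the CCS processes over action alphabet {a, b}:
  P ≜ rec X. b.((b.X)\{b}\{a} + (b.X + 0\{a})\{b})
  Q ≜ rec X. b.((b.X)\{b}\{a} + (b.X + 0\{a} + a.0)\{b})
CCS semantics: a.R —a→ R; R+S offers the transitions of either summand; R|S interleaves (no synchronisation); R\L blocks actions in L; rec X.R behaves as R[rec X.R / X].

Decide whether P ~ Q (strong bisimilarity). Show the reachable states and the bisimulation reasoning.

LTS(P): 2 reachable states
  s0 = rec X. b.((b.X)\{b}\{a} + (b.X + 0\{a})\{b}) has moves =b=> s1
  s1 = (b.(rec X. b.((b.X)\{b}\{a} + (b.X + 0\{a})\{b})))\{b}\{a} + (b.(rec X. b.((b.X)\{b}\{a} + (b.X + 0\{a})\{b})) + 0\{a})\{b} has moves deadlocked
LTS(Q): 3 reachable states
  t0 = rec X. b.((b.X)\{b}\{a} + (b.X + 0\{a} + a.0)\{b}) has moves =b=> t1
  t1 = (b.(rec X. b.((b.X)\{b}\{a} + (b.X + 0\{a} + a.0)\{b})))\{b}\{a} + (b.(rec X. b.((b.X)\{b}\{a} + (b.X + 0\{a} + a.0)\{b})) + 0\{a} + a.0)\{b} has moves =a=> t2
  t2 = 0\{b} has moves deadlocked
Bisimilarity quotient blocks:
  B0 = {s0}
  B1 = {s1, t2}
  B2 = {t0}
  B3 = {t1}
s0 ∈ B0, t0 ∈ B2 → different blocks

NO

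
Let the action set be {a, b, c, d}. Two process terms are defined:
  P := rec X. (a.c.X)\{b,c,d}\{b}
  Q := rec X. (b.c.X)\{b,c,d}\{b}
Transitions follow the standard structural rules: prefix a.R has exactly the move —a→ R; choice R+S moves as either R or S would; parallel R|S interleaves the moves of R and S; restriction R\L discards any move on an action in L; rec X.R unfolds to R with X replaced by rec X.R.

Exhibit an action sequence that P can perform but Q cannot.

a

LTS(P): 2 reachable states
  m0 = rec X. (a.c.X)\{b,c,d}\{b} → ··a··> m1
  m1 = (c.(rec X. (a.c.X)\{b,c,d}\{b}))\{b,c,d}\{b} → (no moves)
LTS(Q): 1 reachable states
  n0 = rec X. (b.c.X)\{b,c,d}\{b} → (no moves)
Executing a from P (initial set {m0}):
  [1] a ⇒ {m1}
  P completes σ.
Executing a from Q (initial set {n0}):
  [1] a ⇒ no successor for Q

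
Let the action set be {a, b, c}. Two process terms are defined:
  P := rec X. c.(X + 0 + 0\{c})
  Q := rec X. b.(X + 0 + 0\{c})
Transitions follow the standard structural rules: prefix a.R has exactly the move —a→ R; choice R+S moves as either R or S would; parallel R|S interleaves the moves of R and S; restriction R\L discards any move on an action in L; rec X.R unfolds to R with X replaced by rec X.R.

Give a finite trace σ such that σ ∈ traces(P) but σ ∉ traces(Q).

c

LTS(P): 2 reachable states
  m0 = rec X. c.(X + 0 + 0\{c}) :: --c--▸ m1
  m1 = (rec X. c.(X + 0 + 0\{c})) + 0 + 0\{c} :: --c--▸ m1
LTS(Q): 2 reachable states
  n0 = rec X. b.(X + 0 + 0\{c}) :: --b--▸ n1
  n1 = (rec X. b.(X + 0 + 0\{c})) + 0 + 0\{c} :: --b--▸ n1
Run σ = ⟨c⟩ on P: start {m0}
  [1] c ⇒ {m1}
  P completes σ.
Run σ = ⟨c⟩ on Q: start {n0}
  [1] c ⇒ ∅  — Q cannot continue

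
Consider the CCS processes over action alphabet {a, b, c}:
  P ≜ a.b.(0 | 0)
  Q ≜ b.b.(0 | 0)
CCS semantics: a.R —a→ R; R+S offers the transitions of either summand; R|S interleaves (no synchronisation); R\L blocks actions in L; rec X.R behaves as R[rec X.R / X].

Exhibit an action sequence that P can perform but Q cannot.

a

Reachable graph of P (3 states):
  m0 = a.b.(0 | 0) → --a--▸ m1
  m1 = b.(0 | 0) → --b--▸ m2
  m2 = 0 | 0 → deadlocked
Reachable graph of Q (3 states):
  n0 = b.b.(0 | 0) → --b--▸ n1
  n1 = b.(0 | 0) → --b--▸ n2
  n2 = 0 | 0 → deadlocked
Trace ⟨a⟩ through P, begin at {m0}:
  step 1 (a): {m1}
  ✓ P
Trace ⟨a⟩ through Q, begin at {n0}:
  step 1 (a): no successor for Q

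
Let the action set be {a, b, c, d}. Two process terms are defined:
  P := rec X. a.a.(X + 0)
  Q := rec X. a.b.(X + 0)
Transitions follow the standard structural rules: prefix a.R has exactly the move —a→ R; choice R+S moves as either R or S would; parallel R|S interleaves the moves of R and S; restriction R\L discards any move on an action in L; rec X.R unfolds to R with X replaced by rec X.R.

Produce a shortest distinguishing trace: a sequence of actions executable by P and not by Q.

aa

LTS(P): 3 reachable states
  p0 = rec X. a.a.(X + 0) :: -a-> p1
  p1 = a.((rec X. a.a.(X + 0)) + 0) :: -a-> p2
  p2 = (rec X. a.a.(X + 0)) + 0 :: -a-> p1
LTS(Q): 3 reachable states
  q0 = rec X. a.b.(X + 0) :: -a-> q1
  q1 = b.((rec X. a.b.(X + 0)) + 0) :: -b-> q2
  q2 = (rec X. a.b.(X + 0)) + 0 :: -a-> q1
Executing aa from P (initial set {p0}):
  [1] a ⇒ {p1}
  [2] a ⇒ {p2}
  ✓ P
Executing aa from Q (initial set {q0}):
  [1] a ⇒ {q1}
  [2] a ⇒ ∅  — Q cannot continue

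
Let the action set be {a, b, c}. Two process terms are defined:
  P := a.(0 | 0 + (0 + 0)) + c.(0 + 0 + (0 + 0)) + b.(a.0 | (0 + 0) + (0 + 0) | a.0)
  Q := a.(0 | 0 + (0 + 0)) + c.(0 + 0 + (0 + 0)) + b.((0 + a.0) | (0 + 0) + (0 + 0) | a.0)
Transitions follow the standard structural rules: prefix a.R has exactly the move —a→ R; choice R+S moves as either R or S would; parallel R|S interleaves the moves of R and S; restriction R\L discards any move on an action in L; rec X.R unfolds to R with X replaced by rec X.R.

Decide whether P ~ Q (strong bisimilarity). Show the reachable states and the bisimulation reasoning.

P's transition system — 6 states:
  s0 = a.(0 | 0 + (0 + 0)) + c.(0 + 0 + (0 + 0)) + b.(a.0 | (0 + 0) + (0 + 0) | a.0) :: --a--▸ s1, --b--▸ s2, --c--▸ s3
  s1 = 0 | 0 + (0 + 0) :: (no moves)
  s2 = a.0 | (0 + 0) + (0 + 0) | a.0 :: --a--▸ s4, --a--▸ s5
  s3 = 0 + 0 + (0 + 0) :: (no moves)
  s4 = (0 + 0) | 0 :: (no moves)
  s5 = 0 | (0 + 0) :: (no moves)
Q's transition system — 6 states:
  t0 = a.(0 | 0 + (0 + 0)) + c.(0 + 0 + (0 + 0)) + b.((0 + a.0) | (0 + 0) + (0 + 0) | a.0) :: --a--▸ t1, --b--▸ t2, --c--▸ t3
  t1 = 0 | 0 + (0 + 0) :: (no moves)
  t2 = (0 + a.0) | (0 + 0) + (0 + 0) | a.0 :: --a--▸ t4, --a--▸ t5
  t3 = 0 + 0 + (0 + 0) :: (no moves)
  t4 = (0 + 0) | 0 :: (no moves)
  t5 = 0 | (0 + 0) :: (no moves)
Partition-refinement fixed point:
  B0 = {s0, t0}
  B1 = {s1, s3, s4, s5, t1, t3, t4, t5}
  B2 = {s2, t2}
s0 ∈ B0, t0 ∈ B0 → same block

P ~ Q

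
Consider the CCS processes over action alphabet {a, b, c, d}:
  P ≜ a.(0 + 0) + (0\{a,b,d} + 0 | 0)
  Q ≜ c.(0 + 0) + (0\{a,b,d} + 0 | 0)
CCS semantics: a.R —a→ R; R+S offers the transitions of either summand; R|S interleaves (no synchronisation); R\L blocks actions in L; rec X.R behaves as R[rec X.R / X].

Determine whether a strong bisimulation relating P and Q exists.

Reachable graph of P (2 states):
  s0 = a.(0 + 0) + (0\{a,b,d} + 0 | 0) ⊢ --a--▸ s1
  s1 = 0 + 0 ⊢ (no moves)
Reachable graph of Q (2 states):
  t0 = c.(0 + 0) + (0\{a,b,d} + 0 | 0) ⊢ --c--▸ t1
  t1 = 0 + 0 ⊢ (no moves)
Partition-refinement fixed point:
  B0 = {s0}
  B1 = {s1, t1}
  B2 = {t0}
s0 ∈ B0, t0 ∈ B2 → different blocks

P ≁ Q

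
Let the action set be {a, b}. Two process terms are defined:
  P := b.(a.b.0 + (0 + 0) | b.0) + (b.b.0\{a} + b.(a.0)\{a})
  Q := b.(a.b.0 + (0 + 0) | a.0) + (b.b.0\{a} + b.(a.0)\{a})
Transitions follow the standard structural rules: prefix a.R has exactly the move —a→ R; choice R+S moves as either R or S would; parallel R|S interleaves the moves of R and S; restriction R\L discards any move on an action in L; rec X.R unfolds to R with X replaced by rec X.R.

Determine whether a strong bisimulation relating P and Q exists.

P's transition system — 8 states:
  p0 = b.(a.b.0 + (0 + 0) | b.0) + (b.b.0\{a} + b.(a.0)\{a}) → --b--▸ p1, --b--▸ p2, --b--▸ p3
  p1 = (a.0)\{a} → deadlocked
  p2 = a.b.0 + (0 + 0) | b.0 → --a--▸ p4, --b--▸ p5
  p3 = b.0\{a} → --b--▸ p6
  p4 = b.0 → --b--▸ p7
  p5 = (0 + 0) | 0 → deadlocked
  p6 = 0\{a} → deadlocked
  p7 = 0 → deadlocked
Q's transition system — 8 states:
  q0 = b.(a.b.0 + (0 + 0) | a.0) + (b.b.0\{a} + b.(a.0)\{a}) → --b--▸ q1, --b--▸ q2, --b--▸ q3
  q1 = (a.0)\{a} → deadlocked
  q2 = a.b.0 + (0 + 0) | a.0 → --a--▸ q4, --a--▸ q5
  q3 = b.0\{a} → --b--▸ q6
  q4 = (0 + 0) | 0 → deadlocked
  q5 = b.0 → --b--▸ q7
  q6 = 0\{a} → deadlocked
  q7 = 0 → deadlocked
Bisimilarity quotient blocks:
  B0 = {p0}
  B1 = {p1, p5, p6, p7, q1, q4, q6, q7}
  B2 = {p3, p4, q3, q5}
  B3 = {p2}
  B4 = {q0}
  B5 = {q2}
p0 ∈ B0, q0 ∈ B4 → different blocks

P ≁ Q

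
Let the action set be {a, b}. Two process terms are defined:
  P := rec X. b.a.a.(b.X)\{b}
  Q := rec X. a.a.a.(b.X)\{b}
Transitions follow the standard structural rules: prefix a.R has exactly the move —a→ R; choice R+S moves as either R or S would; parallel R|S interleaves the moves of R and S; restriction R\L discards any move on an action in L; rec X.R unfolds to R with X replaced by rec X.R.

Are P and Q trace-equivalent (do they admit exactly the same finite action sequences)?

Reachable graph of P (4 states):
  s0 = rec X. b.a.a.(b.X)\{b} ⊢ —b→ s1
  s1 = a.a.(b.(rec X. b.a.a.(b.X)\{b}))\{b} ⊢ —a→ s2
  s2 = a.(b.(rec X. b.a.a.(b.X)\{b}))\{b} ⊢ —a→ s3
  s3 = (b.(rec X. b.a.a.(b.X)\{b}))\{b} ⊢ (no moves)
Reachable graph of Q (4 states):
  t0 = rec X. a.a.a.(b.X)\{b} ⊢ —a→ t1
  t1 = a.a.(b.(rec X. a.a.a.(b.X)\{b}))\{b} ⊢ —a→ t2
  t2 = a.(b.(rec X. a.a.a.(b.X)\{b}))\{b} ⊢ —a→ t3
  t3 = (b.(rec X. a.a.a.(b.X)\{b}))\{b} ⊢ (no moves)
Run σ = ⟨b⟩ on P: start {s0}
  after b @ step 1: {s1}
  — P admits the full trace.
Run σ = ⟨b⟩ on Q: start {t0}
  after b @ step 1: no successor for Q

traces(P) ≠ traces(Q) — witness ⟨b⟩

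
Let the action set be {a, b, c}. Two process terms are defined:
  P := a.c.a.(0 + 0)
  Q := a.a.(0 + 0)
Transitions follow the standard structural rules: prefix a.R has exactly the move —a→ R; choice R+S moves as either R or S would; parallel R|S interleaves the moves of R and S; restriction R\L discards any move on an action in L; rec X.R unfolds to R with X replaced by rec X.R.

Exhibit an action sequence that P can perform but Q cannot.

LTS(P): 4 reachable states
  m0 = a.c.a.(0 + 0) :: —a→ m1
  m1 = c.a.(0 + 0) :: —c→ m2
  m2 = a.(0 + 0) :: —a→ m3
  m3 = 0 + 0 :: ∅
LTS(Q): 3 reachable states
  n0 = a.a.(0 + 0) :: —a→ n1
  n1 = a.(0 + 0) :: —a→ n2
  n2 = 0 + 0 :: ∅
Run σ = ⟨ac⟩ on P: start {m0}
  after a @ step 1: {m1}
  after c @ step 2: {m2}
  P completes σ.
Run σ = ⟨ac⟩ on Q: start {n0}
  after a @ step 1: {n1}
  after c @ step 2: ∅  — Q cannot continue

ac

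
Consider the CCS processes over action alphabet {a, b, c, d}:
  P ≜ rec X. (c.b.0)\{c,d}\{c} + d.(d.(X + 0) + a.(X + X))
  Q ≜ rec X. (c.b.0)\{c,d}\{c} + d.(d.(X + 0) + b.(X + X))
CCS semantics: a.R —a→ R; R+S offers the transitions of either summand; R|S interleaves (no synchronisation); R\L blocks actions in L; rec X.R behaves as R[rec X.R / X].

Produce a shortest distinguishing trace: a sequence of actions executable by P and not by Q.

da

Reachable graph of P (4 states):
  s0 = rec X. (c.b.0)\{c,d}\{c} + d.(d.(X + 0) + a.(X + X)) ⊢ -d-> s1
  s1 = d.((rec X. (c.b.0)\{c,d}\{c} + d.(d.(X + 0) + a.(X + X))) + 0) + a.((rec X. (c.b.0)\{c,d}\{c} + d.(d.(X + 0) + a.(X + X))) + (rec X. (c.b.0)\{c,d}\{c} + d.(d.(X + 0) + a.(X + X)))) ⊢ -a-> s2, -d-> s3
  s2 = (rec X. (c.b.0)\{c,d}\{c} + d.(d.(X + 0) + a.(X + X))) + (rec X. (c.b.0)\{c,d}\{c} + d.(d.(X + 0) + a.(X + X))) ⊢ -d-> s1
  s3 = (rec X. (c.b.0)\{c,d}\{c} + d.(d.(X + 0) + a.(X + X))) + 0 ⊢ -d-> s1
Reachable graph of Q (4 states):
  t0 = rec X. (c.b.0)\{c,d}\{c} + d.(d.(X + 0) + b.(X + X)) ⊢ -d-> t1
  t1 = d.((rec X. (c.b.0)\{c,d}\{c} + d.(d.(X + 0) + b.(X + X))) + 0) + b.((rec X. (c.b.0)\{c,d}\{c} + d.(d.(X + 0) + b.(X + X))) + (rec X. (c.b.0)\{c,d}\{c} + d.(d.(X + 0) + b.(X + X)))) ⊢ -b-> t2, -d-> t3
  t2 = (rec X. (c.b.0)\{c,d}\{c} + d.(d.(X + 0) + b.(X + X))) + (rec X. (c.b.0)\{c,d}\{c} + d.(d.(X + 0) + b.(X + X))) ⊢ -d-> t1
  t3 = (rec X. (c.b.0)\{c,d}\{c} + d.(d.(X + 0) + b.(X + X))) + 0 ⊢ -d-> t1
Run σ = ⟨da⟩ on P: start {s0}
  [1] d ⇒ {s1}
  [2] a ⇒ {s2}
  — P admits the full trace.
Run σ = ⟨da⟩ on Q: start {t0}
  [1] d ⇒ {t1}
  [2] a ⇒ ∅  — Q cannot continue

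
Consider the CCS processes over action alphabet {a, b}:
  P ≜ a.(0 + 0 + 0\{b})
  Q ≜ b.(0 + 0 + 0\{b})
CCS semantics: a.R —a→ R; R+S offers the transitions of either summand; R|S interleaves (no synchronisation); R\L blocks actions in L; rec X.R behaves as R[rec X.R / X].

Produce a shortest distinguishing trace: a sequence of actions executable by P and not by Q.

P's transition system — 2 states:
  u0 = a.(0 + 0 + 0\{b}) ⊢ -a-> u1
  u1 = 0 + 0 + 0\{b} ⊢ (no moves)
Q's transition system — 2 states:
  v0 = b.(0 + 0 + 0\{b}) ⊢ -b-> v1
  v1 = 0 + 0 + 0\{b} ⊢ (no moves)
Run σ = ⟨a⟩ on P: start {u0}
  [1] a ⇒ {u1}
  — P admits the full trace.
Run σ = ⟨a⟩ on Q: start {v0}
  [1] a ⇒ no successor for Q

a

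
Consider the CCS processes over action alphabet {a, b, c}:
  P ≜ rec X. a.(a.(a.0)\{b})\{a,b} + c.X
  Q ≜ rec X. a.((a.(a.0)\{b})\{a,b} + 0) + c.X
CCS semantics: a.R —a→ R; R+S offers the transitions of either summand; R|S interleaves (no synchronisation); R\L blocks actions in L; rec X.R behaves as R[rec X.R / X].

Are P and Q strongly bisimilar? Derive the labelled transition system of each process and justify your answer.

Reachable graph of P (2 states):
  m0 = rec X. a.(a.(a.0)\{b})\{a,b} + c.X ⊢ =a=> m1, =c=> m0
  m1 = (a.(a.0)\{b})\{a,b} ⊢ deadlocked
Reachable graph of Q (2 states):
  n0 = rec X. a.((a.(a.0)\{b})\{a,b} + 0) + c.X ⊢ =a=> n1, =c=> n0
  n1 = (a.(a.0)\{b})\{a,b} + 0 ⊢ deadlocked
Bisimilarity quotient blocks:
  B0 = {m0, n0}
  B1 = {m1, n1}
m0 ∈ B0, n0 ∈ B0 → same block

bisimilar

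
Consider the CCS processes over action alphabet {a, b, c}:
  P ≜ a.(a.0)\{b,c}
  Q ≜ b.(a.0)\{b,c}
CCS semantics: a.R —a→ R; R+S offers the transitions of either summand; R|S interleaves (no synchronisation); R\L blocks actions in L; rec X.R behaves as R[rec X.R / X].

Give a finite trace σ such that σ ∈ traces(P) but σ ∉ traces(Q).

a

LTS(P): 3 reachable states
  s0 = a.(a.0)\{b,c} :: --a--▸ s1
  s1 = (a.0)\{b,c} :: --a--▸ s2
  s2 = 0\{b,c} :: deadlocked
LTS(Q): 3 reachable states
  t0 = b.(a.0)\{b,c} :: --b--▸ t1
  t1 = (a.0)\{b,c} :: --a--▸ t2
  t2 = 0\{b,c} :: deadlocked
Run σ = ⟨a⟩ on P: start {s0}
  step 1 (a): {s1}
  ✓ P
Run σ = ⟨a⟩ on Q: start {t0}
  step 1 (a): ∅  — Q cannot continue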